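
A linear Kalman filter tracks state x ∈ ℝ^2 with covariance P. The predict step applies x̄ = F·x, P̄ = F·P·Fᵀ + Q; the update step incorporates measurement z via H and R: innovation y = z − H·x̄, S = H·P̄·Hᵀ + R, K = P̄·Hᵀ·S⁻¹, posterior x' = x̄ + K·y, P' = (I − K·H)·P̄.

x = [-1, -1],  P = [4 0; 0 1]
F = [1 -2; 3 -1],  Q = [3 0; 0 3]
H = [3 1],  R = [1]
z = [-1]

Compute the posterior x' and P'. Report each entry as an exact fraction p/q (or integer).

x' = [65/112, -153/56]
P' = [255/224 -359/112; -359/112 559/56]

x̄ = F·x = [1, -2]
P̄ = F·P·Fᵀ + Q = [11 14; 14 40]
y = z − H·x̄ = [-2]
S = H·P̄·Hᵀ + R = [224]
K = P̄·Hᵀ·S⁻¹ = [47/224; 41/112]
x' = x̄ + K·y = [65/112, -153/56]
P' = (I − K·H)·P̄ = [255/224 -359/112; -359/112 559/56]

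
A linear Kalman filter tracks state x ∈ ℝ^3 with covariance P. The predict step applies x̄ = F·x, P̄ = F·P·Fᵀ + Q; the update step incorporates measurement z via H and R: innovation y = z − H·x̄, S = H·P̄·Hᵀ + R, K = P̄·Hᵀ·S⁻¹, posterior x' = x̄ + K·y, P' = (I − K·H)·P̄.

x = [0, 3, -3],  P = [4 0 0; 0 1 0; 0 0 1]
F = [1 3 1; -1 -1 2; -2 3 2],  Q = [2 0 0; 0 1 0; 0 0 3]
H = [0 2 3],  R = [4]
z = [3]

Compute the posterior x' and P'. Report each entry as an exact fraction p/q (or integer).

x' = [657/110, -849/110, 336/55]
P' = [7039/440 -2153/440 717/220; -2153/440 2191/440 -699/220; 717/220 -699/220 271/110]

x̄ = F·x = [6, -9, 3]
P̄ = F·P·Fᵀ + Q = [16 -5 3; -5 10 9; 3 9 32]
y = z − H·x̄ = [12]
S = H·P̄·Hᵀ + R = [440]
K = P̄·Hᵀ·S⁻¹ = [-1/440; 47/440; 57/220]
x' = x̄ + K·y = [657/110, -849/110, 336/55]
P' = (I − K·H)·P̄ = [7039/440 -2153/440 717/220; -2153/440 2191/440 -699/220; 717/220 -699/220 271/110]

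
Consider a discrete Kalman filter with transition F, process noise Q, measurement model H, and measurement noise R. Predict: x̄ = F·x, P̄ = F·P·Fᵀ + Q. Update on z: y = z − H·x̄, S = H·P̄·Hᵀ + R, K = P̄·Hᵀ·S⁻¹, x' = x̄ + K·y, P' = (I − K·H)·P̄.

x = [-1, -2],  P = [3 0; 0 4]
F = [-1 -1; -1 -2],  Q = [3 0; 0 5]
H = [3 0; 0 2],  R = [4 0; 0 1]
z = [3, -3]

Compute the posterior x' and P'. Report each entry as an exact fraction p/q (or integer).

x' = [2197/2381, -3365/2381]
P' = [972/2381 22/2381; 22/2381 1167/4762]

x̄ = F·x = [3, 5]
P̄ = F·P·Fᵀ + Q = [10 11; 11 24]
y = z − H·x̄ = [-6, -13]
S = H·P̄·Hᵀ + R = [94 66; 66 97]
K = P̄·Hᵀ·S⁻¹ = [729/2381 44/2381; 33/4762 1167/2381]
x' = x̄ + K·y = [2197/2381, -3365/2381]
P' = (I − K·H)·P̄ = [972/2381 22/2381; 22/2381 1167/4762]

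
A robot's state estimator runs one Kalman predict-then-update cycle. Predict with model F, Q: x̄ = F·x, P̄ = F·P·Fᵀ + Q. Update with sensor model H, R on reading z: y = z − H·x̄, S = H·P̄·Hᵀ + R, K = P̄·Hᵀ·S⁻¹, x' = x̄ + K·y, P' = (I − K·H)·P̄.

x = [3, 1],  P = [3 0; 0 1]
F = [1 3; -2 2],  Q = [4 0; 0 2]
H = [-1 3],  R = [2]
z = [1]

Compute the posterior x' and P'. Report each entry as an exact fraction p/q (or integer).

x̄ = F·x = [6, -4]
P̄ = F·P·Fᵀ + Q = [16 0; 0 18]
y = z − H·x̄ = [19]
S = H·P̄·Hᵀ + R = [180]
K = P̄·Hᵀ·S⁻¹ = [-4/45; 3/10]
x' = x̄ + K·y = [194/45, 17/10]
P' = (I − K·H)·P̄ = [656/45 24/5; 24/5 9/5]

x' = [194/45, 17/10]
P' = [656/45 24/5; 24/5 9/5]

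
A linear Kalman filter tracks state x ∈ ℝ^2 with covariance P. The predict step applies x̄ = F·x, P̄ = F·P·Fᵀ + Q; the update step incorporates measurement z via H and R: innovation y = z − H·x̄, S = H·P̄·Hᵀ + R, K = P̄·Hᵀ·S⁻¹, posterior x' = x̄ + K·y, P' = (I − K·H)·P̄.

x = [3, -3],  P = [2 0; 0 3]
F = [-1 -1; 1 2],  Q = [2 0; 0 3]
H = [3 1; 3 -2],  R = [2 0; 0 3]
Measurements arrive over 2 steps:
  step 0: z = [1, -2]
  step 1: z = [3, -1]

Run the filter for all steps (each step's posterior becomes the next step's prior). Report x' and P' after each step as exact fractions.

step 0: x̄ = F·x = [0, -3]
step 0: P̄ = F·P·Fᵀ + Q = [7 -8; -8 17]
step 0: y = z − H·x̄ = [4, -8]
step 0: S = H·P̄·Hᵀ + R = [34 53; 53 230]
step 0: K = P̄·Hᵀ·S⁻¹ = [1029/5011 569/5011; 1464/5011 -1601/5011]
step 0: x' = x̄ + K·y = [-436/5011, 3631/5011]
step 0: P' = (I − K·H)·P̄ = [647/5011 117/5011; 117/5011 2577/5011]
step 1: x̄ = F·x = [-3195/5011, 6826/5011]
step 1: P̄ = F·P·Fᵀ + Q = [13480/5011 -6152/5011; -6152/5011 26456/5011]
step 1: y = z − H·x̄ = [17792/5011, 18226/5011]
step 1: S = H·P̄·Hᵀ + R = [120886/5011 86864/5011; 86864/5011 316001/5011]
step 1: K = P̄·Hᵀ·S⁻¹ = [623976/3058745 339016/3058745; 870816/3058745 -930184/3058745]
step 1: x' = x̄ + K·y = [1498303/3058745, 3875278/3058745]
step 1: P' = (I − K·H)·P̄ = [390328/3058745 76968/3058745; 76968/3058745 1510728/3058745]

step 0: x' = [-436/5011, 3631/5011], P' = [647/5011 117/5011; 117/5011 2577/5011]
step 1: x' = [1498303/3058745, 3875278/3058745], P' = [390328/3058745 76968/3058745; 76968/3058745 1510728/3058745]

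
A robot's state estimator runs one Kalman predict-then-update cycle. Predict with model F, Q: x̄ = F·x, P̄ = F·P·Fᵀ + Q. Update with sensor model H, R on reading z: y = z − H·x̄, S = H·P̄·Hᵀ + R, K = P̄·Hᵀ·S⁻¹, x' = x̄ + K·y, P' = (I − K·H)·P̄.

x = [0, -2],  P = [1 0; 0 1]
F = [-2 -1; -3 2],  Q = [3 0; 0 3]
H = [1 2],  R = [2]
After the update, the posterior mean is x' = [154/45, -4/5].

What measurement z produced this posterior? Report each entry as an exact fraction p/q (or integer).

x̄ = F·x = [2, -4]
P̄ = F·P·Fᵀ + Q = [8 4; 4 16]
S = H·P̄·Hᵀ + R = [90]
K = P̄·Hᵀ·S⁻¹ = [8/45; 2/5]
x' − x̄ = [64/45, 16/5] = K·y
y = (KᵀK)⁻¹·Kᵀ·(x' − x̄) = [8]
z = y + H·x̄ = [8] + [-6] = [2]

z = [2]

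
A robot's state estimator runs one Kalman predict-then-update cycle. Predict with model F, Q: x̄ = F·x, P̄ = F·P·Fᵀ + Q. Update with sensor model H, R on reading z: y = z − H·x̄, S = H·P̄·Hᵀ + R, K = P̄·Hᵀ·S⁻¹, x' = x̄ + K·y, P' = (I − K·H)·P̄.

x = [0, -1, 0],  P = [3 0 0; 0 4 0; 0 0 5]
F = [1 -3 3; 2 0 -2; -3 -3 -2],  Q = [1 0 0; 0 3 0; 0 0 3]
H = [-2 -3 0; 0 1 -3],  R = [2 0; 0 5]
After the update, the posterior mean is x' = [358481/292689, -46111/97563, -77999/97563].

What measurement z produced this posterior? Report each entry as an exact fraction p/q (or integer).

x̄ = F·x = [3, 0, 3]
P̄ = F·P·Fᵀ + Q = [85 -24 -3; -24 35 2; -3 2 86]
S = H·P̄·Hᵀ + R = [369 -57; -57 802]
K = P̄·Hᵀ·S⁻¹ = [-79451/292689 -3707/97563; -14687/97563 828/32521; -4864/97563 -10496/32521]
x' − x̄ = [-519586/292689, -46111/97563, -370688/97563] = K·y
y = (KᵀK)⁻¹·Kᵀ·(x' − x̄) = [5, 11]
z = y + H·x̄ = [5, 11] + [-6, -9] = [-1, 2]

z = [-1, 2]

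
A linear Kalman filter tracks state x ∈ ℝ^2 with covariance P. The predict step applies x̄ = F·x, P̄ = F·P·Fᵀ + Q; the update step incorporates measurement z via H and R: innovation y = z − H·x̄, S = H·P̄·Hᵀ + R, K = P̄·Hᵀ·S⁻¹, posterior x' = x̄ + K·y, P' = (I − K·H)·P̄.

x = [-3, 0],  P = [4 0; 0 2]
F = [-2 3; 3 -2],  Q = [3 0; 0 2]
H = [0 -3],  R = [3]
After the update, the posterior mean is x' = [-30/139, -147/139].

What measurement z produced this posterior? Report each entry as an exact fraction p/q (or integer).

x̄ = F·x = [6, -9]
P̄ = F·P·Fᵀ + Q = [37 -36; -36 46]
S = H·P̄·Hᵀ + R = [417]
K = P̄·Hᵀ·S⁻¹ = [36/139; -46/139]
x' − x̄ = [-864/139, 1104/139] = K·y
y = (KᵀK)⁻¹·Kᵀ·(x' − x̄) = [-24]
z = y + H·x̄ = [-24] + [27] = [3]

z = [3]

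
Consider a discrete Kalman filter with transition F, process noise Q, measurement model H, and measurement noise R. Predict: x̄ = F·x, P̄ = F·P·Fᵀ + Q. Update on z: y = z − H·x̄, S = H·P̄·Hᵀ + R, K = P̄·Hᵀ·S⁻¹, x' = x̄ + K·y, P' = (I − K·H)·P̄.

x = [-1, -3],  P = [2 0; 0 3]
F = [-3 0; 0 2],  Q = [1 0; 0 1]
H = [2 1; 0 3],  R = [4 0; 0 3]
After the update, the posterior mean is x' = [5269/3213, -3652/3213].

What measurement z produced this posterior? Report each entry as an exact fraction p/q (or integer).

x̄ = F·x = [3, -6]
P̄ = F·P·Fᵀ + Q = [19 0; 0 13]
S = H·P̄·Hᵀ + R = [93 39; 39 120]
K = P̄·Hᵀ·S⁻¹ = [1520/3213 -494/3213; 13/3213 1040/3213]
x' − x̄ = [-4370/3213, 15626/3213] = K·y
y = (KᵀK)⁻¹·Kᵀ·(x' − x̄) = [2, 15]
z = y + H·x̄ = [2, 15] + [0, -18] = [2, -3]

z = [2, -3]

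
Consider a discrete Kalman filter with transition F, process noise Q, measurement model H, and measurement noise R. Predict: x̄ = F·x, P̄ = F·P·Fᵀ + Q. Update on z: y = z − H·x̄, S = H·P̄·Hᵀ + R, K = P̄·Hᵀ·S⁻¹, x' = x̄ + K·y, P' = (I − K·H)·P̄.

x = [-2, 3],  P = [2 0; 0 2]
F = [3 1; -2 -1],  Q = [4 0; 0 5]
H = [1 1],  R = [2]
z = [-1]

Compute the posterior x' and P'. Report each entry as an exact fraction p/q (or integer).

x̄ = F·x = [-3, 1]
P̄ = F·P·Fᵀ + Q = [24 -14; -14 15]
y = z − H·x̄ = [1]
S = H·P̄·Hᵀ + R = [13]
K = P̄·Hᵀ·S⁻¹ = [10/13; 1/13]
x' = x̄ + K·y = [-29/13, 14/13]
P' = (I − K·H)·P̄ = [212/13 -192/13; -192/13 194/13]

x' = [-29/13, 14/13]
P' = [212/13 -192/13; -192/13 194/13]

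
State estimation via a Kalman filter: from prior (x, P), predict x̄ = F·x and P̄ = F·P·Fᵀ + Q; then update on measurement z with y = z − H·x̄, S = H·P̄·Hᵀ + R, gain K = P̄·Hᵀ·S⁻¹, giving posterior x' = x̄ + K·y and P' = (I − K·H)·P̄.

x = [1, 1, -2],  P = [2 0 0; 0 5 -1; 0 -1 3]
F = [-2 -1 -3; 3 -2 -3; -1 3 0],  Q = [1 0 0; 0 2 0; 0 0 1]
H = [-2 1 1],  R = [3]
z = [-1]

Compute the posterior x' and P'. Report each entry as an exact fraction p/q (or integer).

x' = [79/17, 121/17, 43/34]
P' = [203/17 244/17 141/17; 244/17 933/17 -893/34; 141/17 -893/34 5903/136]

x̄ = F·x = [3, 7, 2]
P̄ = F·P·Fᵀ + Q = [35 16 -2; 16 55 -27; -2 -27 48]
y = z − H·x̄ = [-4]
S = H·P̄·Hᵀ + R = [136]
K = P̄·Hᵀ·S⁻¹ = [-7/17; -1/34; 25/136]
x' = x̄ + K·y = [79/17, 121/17, 43/34]
P' = (I − K·H)·P̄ = [203/17 244/17 141/17; 244/17 933/17 -893/34; 141/17 -893/34 5903/136]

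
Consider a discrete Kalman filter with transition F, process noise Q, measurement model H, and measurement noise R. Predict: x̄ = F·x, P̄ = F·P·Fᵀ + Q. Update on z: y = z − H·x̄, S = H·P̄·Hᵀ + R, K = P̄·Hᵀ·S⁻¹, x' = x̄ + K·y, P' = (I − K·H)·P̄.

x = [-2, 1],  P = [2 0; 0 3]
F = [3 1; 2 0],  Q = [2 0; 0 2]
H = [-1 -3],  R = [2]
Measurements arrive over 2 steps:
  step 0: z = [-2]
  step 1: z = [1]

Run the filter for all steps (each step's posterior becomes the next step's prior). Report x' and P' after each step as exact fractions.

step 0: x̄ = F·x = [-5, -4]
step 0: P̄ = F·P·Fᵀ + Q = [23 12; 12 10]
step 0: y = z − H·x̄ = [-19]
step 0: S = H·P̄·Hᵀ + R = [187]
step 0: K = P̄·Hᵀ·S⁻¹ = [-59/187; -42/187]
step 0: x' = x̄ + K·y = [186/187, 50/187]
step 0: P' = (I − K·H)·P̄ = [820/187 -234/187; -234/187 106/187]
step 1: x̄ = F·x = [608/187, 372/187]
step 1: P̄ = F·P·Fᵀ + Q = [6456/187 4452/187; 4452/187 3654/187]
step 1: y = z − H·x̄ = [1911/187]
step 1: S = H·P̄·Hᵀ + R = [66428/187]
step 1: K = P̄·Hᵀ·S⁻¹ = [-4953/16607; -7707/33214]
step 1: x' = x̄ + K·y = [3379/16607, -12687/33214]
step 1: P' = (I − K·H)·P̄ = [48588/16607 -12894/16607; -12894/16607 6867/16607]

step 0: x' = [186/187, 50/187], P' = [820/187 -234/187; -234/187 106/187]
step 1: x' = [3379/16607, -12687/33214], P' = [48588/16607 -12894/16607; -12894/16607 6867/16607]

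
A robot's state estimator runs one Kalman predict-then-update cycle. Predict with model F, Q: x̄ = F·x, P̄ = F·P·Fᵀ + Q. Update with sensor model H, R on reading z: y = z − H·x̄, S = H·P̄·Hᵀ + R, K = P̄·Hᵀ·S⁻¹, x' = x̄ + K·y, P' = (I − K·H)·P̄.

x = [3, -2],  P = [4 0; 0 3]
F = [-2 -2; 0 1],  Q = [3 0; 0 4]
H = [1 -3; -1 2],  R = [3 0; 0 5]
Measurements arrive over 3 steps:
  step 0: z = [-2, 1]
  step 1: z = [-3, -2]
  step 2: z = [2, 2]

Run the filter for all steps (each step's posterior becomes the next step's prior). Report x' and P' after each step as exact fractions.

step 0: x̄ = F·x = [-2, -2]
step 0: P̄ = F·P·Fᵀ + Q = [31 -6; -6 7]
step 0: y = z − H·x̄ = [-6, 3]
step 0: S = H·P̄·Hᵀ + R = [133 -103; -103 88]
step 0: K = P̄·Hᵀ·S⁻¹ = [-39/365 -224/365; -316/1095 -121/1095]
step 0: x' = x̄ + K·y = [-16/5, -3/5]
step 0: P' = (I − K·H)·P̄ = [3594/365 1237/365; 1237/365 1553/1095]
step 1: x̄ = F·x = [38/5, -3/5]
step 1: P̄ = F·P·Fᵀ + Q = [82313/1095 -10528/1095; -10528/1095 5933/1095]
step 1: y = z − H·x̄ = [-62/5, 34/5]
step 1: S = H·P̄·Hᵀ + R = [202163/1095 -170551/1095; -170551/1095 153632/1095]
step 1: K = P̄·Hᵀ·S⁻¹ = [-5717/85717 -64020/85717; -486406/1800057 -277589/1800057]
step 1: x' = x̄ + K·y = [287004/85717, 145895/85717]
step 1: P' = (I − K·H)·P̄ = [994602/85717 337251/85717; 337251/85717 2847163/1800057]
step 2: x̄ = F·x = [-865798/85717, 145895/85717]
step 2: P̄ = F·P·Fᵀ + Q = [156993559/1800057 -19858868/1800057; -19858868/1800057 10047391/1800057]
step 2: y = z − H·x̄ = [1474917/85717, -986154/85717]
step 2: S = H·P̄·Hᵀ + R = [371973457/1800057 -316572245/1800057; -316572245/1800057 285618880/1800057]
step 2: K = P̄·Hᵀ·S⁻¹ = [-15436877/223128337 -170782656/223128337; -181441438/669385011 -107468207/669385011]
step 2: x' = x̄ + K·y = [-554547883/223128337, -248767973/223128337]
step 2: P' = (I − K·H)·P̄ = [2654361102/223128337 900223911/223128337; 900223911/223128337 1081665349/669385011]

step 0: x' = [-16/5, -3/5], P' = [3594/365 1237/365; 1237/365 1553/1095]
step 1: x' = [287004/85717, 145895/85717], P' = [994602/85717 337251/85717; 337251/85717 2847163/1800057]
step 2: x' = [-554547883/223128337, -248767973/223128337], P' = [2654361102/223128337 900223911/223128337; 900223911/223128337 1081665349/669385011]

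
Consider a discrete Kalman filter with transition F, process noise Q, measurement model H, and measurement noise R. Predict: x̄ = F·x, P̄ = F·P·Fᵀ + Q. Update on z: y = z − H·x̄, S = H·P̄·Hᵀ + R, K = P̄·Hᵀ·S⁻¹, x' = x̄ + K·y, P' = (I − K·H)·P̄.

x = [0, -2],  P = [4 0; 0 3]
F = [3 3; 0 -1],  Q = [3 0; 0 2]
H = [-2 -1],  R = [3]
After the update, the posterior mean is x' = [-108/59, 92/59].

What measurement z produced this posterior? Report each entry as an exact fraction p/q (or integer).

x̄ = F·x = [-6, 2]
P̄ = F·P·Fᵀ + Q = [66 -9; -9 5]
S = H·P̄·Hᵀ + R = [236]
K = P̄·Hᵀ·S⁻¹ = [-123/236; 13/236]
x' − x̄ = [246/59, -26/59] = K·y
y = (KᵀK)⁻¹·Kᵀ·(x' − x̄) = [-8]
z = y + H·x̄ = [-8] + [10] = [2]

z = [2]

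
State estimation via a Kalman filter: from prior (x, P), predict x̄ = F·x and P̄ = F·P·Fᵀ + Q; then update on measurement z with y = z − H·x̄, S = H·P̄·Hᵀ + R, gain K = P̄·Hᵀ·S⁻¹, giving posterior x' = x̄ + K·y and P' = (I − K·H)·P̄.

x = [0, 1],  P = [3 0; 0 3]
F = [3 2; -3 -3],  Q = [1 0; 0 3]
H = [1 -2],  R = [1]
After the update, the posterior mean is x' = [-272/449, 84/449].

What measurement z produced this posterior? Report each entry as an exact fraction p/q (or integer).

x̄ = F·x = [2, -3]
P̄ = F·P·Fᵀ + Q = [40 -45; -45 57]
S = H·P̄·Hᵀ + R = [449]
K = P̄·Hᵀ·S⁻¹ = [130/449; -159/449]
x' − x̄ = [-1170/449, 1431/449] = K·y
y = (KᵀK)⁻¹·Kᵀ·(x' − x̄) = [-9]
z = y + H·x̄ = [-9] + [8] = [-1]

z = [-1]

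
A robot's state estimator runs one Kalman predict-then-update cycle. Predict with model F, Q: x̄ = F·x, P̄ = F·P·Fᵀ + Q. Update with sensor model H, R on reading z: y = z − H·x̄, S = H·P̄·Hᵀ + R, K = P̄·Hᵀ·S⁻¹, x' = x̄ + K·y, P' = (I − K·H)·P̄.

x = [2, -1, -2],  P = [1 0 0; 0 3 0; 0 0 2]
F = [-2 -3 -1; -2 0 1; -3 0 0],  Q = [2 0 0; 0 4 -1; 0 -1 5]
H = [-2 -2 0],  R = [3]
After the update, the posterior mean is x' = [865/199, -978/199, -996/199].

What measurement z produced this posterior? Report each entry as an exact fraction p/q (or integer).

x̄ = F·x = [1, -6, -6]
P̄ = F·P·Fᵀ + Q = [35 2 6; 2 10 5; 6 5 14]
S = H·P̄·Hᵀ + R = [199]
K = P̄·Hᵀ·S⁻¹ = [-74/199; -24/199; -22/199]
x' − x̄ = [666/199, 216/199, 198/199] = K·y
y = (KᵀK)⁻¹·Kᵀ·(x' − x̄) = [-9]
z = y + H·x̄ = [-9] + [10] = [1]

z = [1]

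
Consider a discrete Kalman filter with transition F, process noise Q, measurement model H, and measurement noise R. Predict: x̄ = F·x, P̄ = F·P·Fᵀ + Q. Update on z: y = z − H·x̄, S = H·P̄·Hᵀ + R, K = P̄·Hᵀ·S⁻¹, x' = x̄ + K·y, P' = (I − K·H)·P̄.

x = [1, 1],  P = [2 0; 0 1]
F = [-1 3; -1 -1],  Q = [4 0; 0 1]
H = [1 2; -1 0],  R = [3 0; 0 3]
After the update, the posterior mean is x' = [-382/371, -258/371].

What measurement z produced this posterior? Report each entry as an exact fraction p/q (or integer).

x̄ = F·x = [2, -2]
P̄ = F·P·Fᵀ + Q = [15 -1; -1 4]
S = H·P̄·Hᵀ + R = [30 -13; -13 18]
K = P̄·Hᵀ·S⁻¹ = [39/371 -281/371; 139/371 121/371]
x' − x̄ = [-1124/371, 484/371] = K·y
y = (KᵀK)⁻¹·Kᵀ·(x' − x̄) = [0, 4]
z = y + H·x̄ = [0, 4] + [-2, -2] = [-2, 2]

z = [-2, 2]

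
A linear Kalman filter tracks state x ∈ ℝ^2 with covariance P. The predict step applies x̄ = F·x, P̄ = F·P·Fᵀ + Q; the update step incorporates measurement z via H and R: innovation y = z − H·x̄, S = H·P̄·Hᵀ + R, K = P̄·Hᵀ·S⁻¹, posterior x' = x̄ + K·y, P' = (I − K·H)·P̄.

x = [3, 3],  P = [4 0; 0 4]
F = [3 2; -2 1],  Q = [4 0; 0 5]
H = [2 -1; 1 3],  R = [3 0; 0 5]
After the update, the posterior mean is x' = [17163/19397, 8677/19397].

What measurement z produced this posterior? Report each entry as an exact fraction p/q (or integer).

x̄ = F·x = [15, -3]
P̄ = F·P·Fᵀ + Q = [56 -16; -16 25]
S = H·P̄·Hᵀ + R = [316 -43; -43 190]
K = P̄·Hᵀ·S⁻¹ = [24664/58191 8032/58191; -8293/58191 16193/58191]
x' − x̄ = [-273792/19397, 66868/19397] = K·y
y = (KᵀK)⁻¹·Kᵀ·(x' − x̄) = [-32, -4]
z = y + H·x̄ = [-32, -4] + [33, 6] = [1, 2]

z = [1, 2]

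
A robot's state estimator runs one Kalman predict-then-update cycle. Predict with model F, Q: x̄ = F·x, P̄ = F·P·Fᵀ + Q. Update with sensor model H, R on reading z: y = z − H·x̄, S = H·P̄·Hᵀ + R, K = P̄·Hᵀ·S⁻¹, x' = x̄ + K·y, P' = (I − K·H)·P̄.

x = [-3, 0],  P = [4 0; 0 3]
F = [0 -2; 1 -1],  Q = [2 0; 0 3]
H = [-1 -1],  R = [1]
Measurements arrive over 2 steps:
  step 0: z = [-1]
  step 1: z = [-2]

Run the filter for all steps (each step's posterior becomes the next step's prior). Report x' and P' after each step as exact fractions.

step 0: x' = [80/37, -47/37], P' = [118/37 -98/37; -98/37 114/37]
step 1: x' = [587/977, 2881/1954], P' = [1696/977 -1219/977; -1219/977 3401/1954]

step 0: x̄ = F·x = [0, -3]
step 0: P̄ = F·P·Fᵀ + Q = [14 6; 6 10]
step 0: y = z − H·x̄ = [-4]
step 0: S = H·P̄·Hᵀ + R = [37]
step 0: K = P̄·Hᵀ·S⁻¹ = [-20/37; -16/37]
step 0: x' = x̄ + K·y = [80/37, -47/37]
step 0: P' = (I − K·H)·P̄ = [118/37 -98/37; -98/37 114/37]
step 1: x̄ = F·x = [94/37, 127/37]
step 1: P̄ = F·P·Fᵀ + Q = [530/37 424/37; 424/37 539/37]
step 1: y = z − H·x̄ = [147/37]
step 1: S = H·P̄·Hᵀ + R = [1954/37]
step 1: K = P̄·Hᵀ·S⁻¹ = [-477/977; -963/1954]
step 1: x' = x̄ + K·y = [587/977, 2881/1954]
step 1: P' = (I − K·H)·P̄ = [1696/977 -1219/977; -1219/977 3401/1954]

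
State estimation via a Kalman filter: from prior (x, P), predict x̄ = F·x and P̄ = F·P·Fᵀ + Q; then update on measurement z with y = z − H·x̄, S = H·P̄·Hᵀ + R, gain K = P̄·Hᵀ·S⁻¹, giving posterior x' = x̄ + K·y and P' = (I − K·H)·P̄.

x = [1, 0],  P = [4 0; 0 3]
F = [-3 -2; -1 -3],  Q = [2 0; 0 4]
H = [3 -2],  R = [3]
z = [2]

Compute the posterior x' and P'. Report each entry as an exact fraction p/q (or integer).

x' = [111/233, -53/233]
P' = [3550/233 5190/233; 5190/233 7755/233]

x̄ = F·x = [-3, -1]
P̄ = F·P·Fᵀ + Q = [50 30; 30 35]
y = z − H·x̄ = [9]
S = H·P̄·Hᵀ + R = [233]
K = P̄·Hᵀ·S⁻¹ = [90/233; 20/233]
x' = x̄ + K·y = [111/233, -53/233]
P' = (I − K·H)·P̄ = [3550/233 5190/233; 5190/233 7755/233]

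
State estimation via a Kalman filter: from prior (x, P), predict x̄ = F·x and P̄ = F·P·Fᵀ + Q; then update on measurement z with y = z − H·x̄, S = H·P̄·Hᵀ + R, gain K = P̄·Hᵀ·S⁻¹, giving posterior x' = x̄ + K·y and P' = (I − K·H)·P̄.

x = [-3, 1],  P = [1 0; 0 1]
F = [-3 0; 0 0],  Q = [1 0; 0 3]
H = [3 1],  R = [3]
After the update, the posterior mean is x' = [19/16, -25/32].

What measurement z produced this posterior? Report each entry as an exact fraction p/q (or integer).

z = [2]

x̄ = F·x = [9, 0]
P̄ = F·P·Fᵀ + Q = [10 0; 0 3]
S = H·P̄·Hᵀ + R = [96]
K = P̄·Hᵀ·S⁻¹ = [5/16; 1/32]
x' − x̄ = [-125/16, -25/32] = K·y
y = (KᵀK)⁻¹·Kᵀ·(x' − x̄) = [-25]
z = y + H·x̄ = [-25] + [27] = [2]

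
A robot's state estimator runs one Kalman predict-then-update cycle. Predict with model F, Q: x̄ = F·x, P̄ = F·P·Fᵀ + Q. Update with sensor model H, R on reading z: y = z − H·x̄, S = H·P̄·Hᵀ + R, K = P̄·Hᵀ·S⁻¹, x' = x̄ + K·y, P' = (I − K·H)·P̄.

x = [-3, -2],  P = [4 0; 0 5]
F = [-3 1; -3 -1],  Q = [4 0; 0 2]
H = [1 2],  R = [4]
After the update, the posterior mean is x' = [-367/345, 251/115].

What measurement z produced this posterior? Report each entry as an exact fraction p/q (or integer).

x̄ = F·x = [7, 11]
P̄ = F·P·Fᵀ + Q = [45 31; 31 43]
S = H·P̄·Hᵀ + R = [345]
K = P̄·Hᵀ·S⁻¹ = [107/345; 39/115]
x' − x̄ = [-2782/345, -1014/115] = K·y
y = (KᵀK)⁻¹·Kᵀ·(x' − x̄) = [-26]
z = y + H·x̄ = [-26] + [29] = [3]

z = [3]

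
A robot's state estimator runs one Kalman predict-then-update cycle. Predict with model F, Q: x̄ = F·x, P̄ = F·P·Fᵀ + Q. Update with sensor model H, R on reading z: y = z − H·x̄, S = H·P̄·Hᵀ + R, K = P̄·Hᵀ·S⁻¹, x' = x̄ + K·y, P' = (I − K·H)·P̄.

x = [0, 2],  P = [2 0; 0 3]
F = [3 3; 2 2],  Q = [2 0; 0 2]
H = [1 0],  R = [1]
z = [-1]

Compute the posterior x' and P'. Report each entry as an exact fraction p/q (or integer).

x' = [-41/48, -3/8]
P' = [47/48 5/8; 5/8 13/4]

x̄ = F·x = [6, 4]
P̄ = F·P·Fᵀ + Q = [47 30; 30 22]
y = z − H·x̄ = [-7]
S = H·P̄·Hᵀ + R = [48]
K = P̄·Hᵀ·S⁻¹ = [47/48; 5/8]
x' = x̄ + K·y = [-41/48, -3/8]
P' = (I − K·H)·P̄ = [47/48 5/8; 5/8 13/4]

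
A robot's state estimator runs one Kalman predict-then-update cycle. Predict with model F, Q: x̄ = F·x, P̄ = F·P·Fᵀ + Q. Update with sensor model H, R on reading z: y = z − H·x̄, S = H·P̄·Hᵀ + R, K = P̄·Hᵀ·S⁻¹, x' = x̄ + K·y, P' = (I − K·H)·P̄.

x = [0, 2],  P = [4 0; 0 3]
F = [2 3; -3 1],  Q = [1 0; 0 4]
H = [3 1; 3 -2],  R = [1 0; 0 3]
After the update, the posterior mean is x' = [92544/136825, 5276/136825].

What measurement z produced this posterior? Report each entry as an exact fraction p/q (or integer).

x̄ = F·x = [6, 2]
P̄ = F·P·Fᵀ + Q = [44 -15; -15 43]
S = H·P̄·Hᵀ + R = [350 355; 355 751]
K = P̄·Hᵀ·S⁻¹ = [30357/136825 3033/27365; 45003/136825 -9028/27365]
x' − x̄ = [-728406/136825, -268374/136825] = K·y
y = (KᵀK)⁻¹·Kᵀ·(x' − x̄) = [-18, -12]
z = y + H·x̄ = [-18, -12] + [20, 14] = [2, 2]

z = [2, 2]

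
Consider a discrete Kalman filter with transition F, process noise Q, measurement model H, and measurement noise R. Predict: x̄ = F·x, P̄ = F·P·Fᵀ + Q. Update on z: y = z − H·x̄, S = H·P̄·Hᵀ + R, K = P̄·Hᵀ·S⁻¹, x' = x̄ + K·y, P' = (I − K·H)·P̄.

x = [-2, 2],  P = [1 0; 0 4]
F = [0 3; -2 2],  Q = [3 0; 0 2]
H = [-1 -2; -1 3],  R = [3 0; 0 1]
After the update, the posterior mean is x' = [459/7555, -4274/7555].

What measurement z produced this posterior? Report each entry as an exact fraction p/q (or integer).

x̄ = F·x = [6, 8]
P̄ = F·P·Fᵀ + Q = [39 24; 24 22]
S = H·P̄·Hᵀ + R = [226 -117; -117 94]
K = P̄·Hᵀ·S⁻¹ = [-4317/7555 -2721/7555; -1478/7555 1536/7555]
x' − x̄ = [-44871/7555, -64714/7555] = K·y
y = (KᵀK)⁻¹·Kᵀ·(x' − x̄) = [23, -20]
z = y + H·x̄ = [23, -20] + [-22, 18] = [1, -2]

z = [1, -2]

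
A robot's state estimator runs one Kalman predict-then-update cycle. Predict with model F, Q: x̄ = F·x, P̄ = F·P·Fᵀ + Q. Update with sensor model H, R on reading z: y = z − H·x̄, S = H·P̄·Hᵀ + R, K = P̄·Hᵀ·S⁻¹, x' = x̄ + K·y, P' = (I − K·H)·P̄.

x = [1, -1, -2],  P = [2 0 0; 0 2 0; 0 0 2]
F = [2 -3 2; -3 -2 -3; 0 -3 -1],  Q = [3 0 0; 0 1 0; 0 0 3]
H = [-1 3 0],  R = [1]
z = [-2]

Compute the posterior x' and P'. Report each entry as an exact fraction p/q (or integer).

x̄ = F·x = [1, 5, 5]
P̄ = F·P·Fᵀ + Q = [37 -12 14; -12 45 18; 14 18 23]
y = z − H·x̄ = [-16]
S = H·P̄·Hᵀ + R = [515]
K = P̄·Hᵀ·S⁻¹ = [-73/515; 147/515; 8/103]
x' = x̄ + K·y = [1683/515, 223/515, 387/103]
P' = (I − K·H)·P̄ = [13726/515 4551/515 2026/103; 4551/515 1566/515 678/103; 2026/103 678/103 2049/103]

x' = [1683/515, 223/515, 387/103]
P' = [13726/515 4551/515 2026/103; 4551/515 1566/515 678/103; 2026/103 678/103 2049/103]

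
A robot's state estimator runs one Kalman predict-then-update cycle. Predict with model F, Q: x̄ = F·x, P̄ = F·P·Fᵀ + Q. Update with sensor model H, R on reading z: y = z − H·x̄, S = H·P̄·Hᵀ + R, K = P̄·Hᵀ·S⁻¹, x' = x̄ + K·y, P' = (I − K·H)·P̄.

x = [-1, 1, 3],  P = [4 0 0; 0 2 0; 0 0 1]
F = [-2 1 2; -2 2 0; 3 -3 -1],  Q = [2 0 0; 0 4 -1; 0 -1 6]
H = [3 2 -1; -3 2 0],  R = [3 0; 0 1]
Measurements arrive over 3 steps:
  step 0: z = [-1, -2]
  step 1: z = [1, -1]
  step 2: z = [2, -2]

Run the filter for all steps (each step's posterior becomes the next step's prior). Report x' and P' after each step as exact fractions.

step 0: x' = [31/109, -567/872, 413/872], P' = [24/109 26/109 250/327; 26/109 407/872 2857/2616; 250/327 2857/2616 41071/7848]
step 1: x' = [24536000/60485597, 3576382/60485597, 35414391/60485597], P' = [38123048/181456791 41022145/181456791 125984249/181456791; 41022145/181456791 81988553/181456791 183833422/181456791; 125984249/181456791 183833422/181456791 858562148/181456791]
step 2: x' = [491460858227/769562617823, -224339565536/3847813089115, -455312790213/3847813089115], P' = [161597190520/769562617823 173911158177/769562617823 534016490841/769562617823; 173911158177/769562617823 1738306888358/3847813089115 3896945255389/3847813089115; 534016490841/769562617823 3896945255389/3847813089115 18200090854997/3847813089115]

step 0: x̄ = F·x = [9, 4, -9]
step 0: P̄ = F·P·Fᵀ + Q = [24 20 -32; 20 28 -37; -32 -37 61]
step 0: y = z − H·x̄ = [-45, 17]
step 0: S = H·P̄·Hᵀ + R = [972 -126; -126 89]
step 0: K = P̄·Hᵀ·S⁻¹ = [122/981 -20/109; 1457/7848 95/436; -5929/23544 -143/1308]
step 0: x' = x̄ + K·y = [31/109, -567/872, 413/872]
step 0: P' = (I − K·H)·P̄ = [24/109 26/109 250/327; 26/109 407/872 2857/2616; 250/327 2857/2616 41071/7848]
step 1: x̄ = F·x = [-237/872, -815/436, 254/109]
step 1: P̄ = F·P·Fᵀ + Q = [169351/7848 2215/1308 -12331/981; 2215/1308 1055/218 -953/327; -12331/981 -953/327 14801/981]
step 1: y = z − H·x̄ = [6875/872, 1677/872]
step 1: S = H·P̄·Hᵀ + R = [2660887/7848 -180271/872; -180271/872 169383/872]
step 1: K = P̄·Hᵀ·S⁻¹ = [7825465/60485597 -32324854/181456791; 11467791/60485597 40910671/181456791; -12549173/60485597 -10285903/181456791]
step 1: x' = x̄ + K·y = [24536000/60485597, 3576382/60485597, 35414391/60485597]
step 1: P' = (I − K·H)·P̄ = [38123048/181456791 41022145/181456791 125984249/181456791; 41022145/181456791 81988553/181456791 183833422/181456791; 125984249/181456791 183833422/181456791 858562148/181456791]
step 2: x̄ = F·x = [25333164/60485597, -41919236/60485597, 27464463/60485597]
step 2: P̄ = F·P·Fᵀ + Q = [3595014035/181456791 301733120/181456791 -2101588900/181456791; 301733120/181456791 878096408/181456791 -525559003/181456791; -2101588900/181456791 -525559003/181456791 2637003731/181456791]
step 2: y = z − H·x̄ = [156274637/60485597, 38866770/60485597]
step 2: S = H·P̄·Hᵀ + R = [57381452903/181456791 -34096389377/181456791; -34096389377/181456791 32428171298/181456791]
step 2: K = P̄·Hᵀ·S⁻¹ = [99532465691/769562617823 -136969255206/769562617823; 729445297994/3847813089115 867946404061/3847813089115; -798650993868/3847813089115 -216356851837/3847813089115]
step 2: x' = x̄ + K·y = [491460858227/769562617823, -224339565536/3847813089115, -455312790213/3847813089115]
step 2: P' = (I − K·H)·P̄ = [161597190520/769562617823 173911158177/769562617823 534016490841/769562617823; 173911158177/769562617823 1738306888358/3847813089115 3896945255389/3847813089115; 534016490841/769562617823 3896945255389/3847813089115 18200090854997/3847813089115]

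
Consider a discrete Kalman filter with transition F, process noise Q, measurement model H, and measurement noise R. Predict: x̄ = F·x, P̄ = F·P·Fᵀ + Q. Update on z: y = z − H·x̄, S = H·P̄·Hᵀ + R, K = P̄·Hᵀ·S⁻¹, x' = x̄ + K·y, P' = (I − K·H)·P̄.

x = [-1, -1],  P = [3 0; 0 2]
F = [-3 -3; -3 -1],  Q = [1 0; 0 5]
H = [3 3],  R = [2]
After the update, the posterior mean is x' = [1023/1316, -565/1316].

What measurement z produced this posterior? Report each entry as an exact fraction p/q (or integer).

x̄ = F·x = [6, 4]
P̄ = F·P·Fᵀ + Q = [46 33; 33 34]
S = H·P̄·Hᵀ + R = [1316]
K = P̄·Hᵀ·S⁻¹ = [237/1316; 201/1316]
x' − x̄ = [-6873/1316, -5829/1316] = K·y
y = (KᵀK)⁻¹·Kᵀ·(x' − x̄) = [-29]
z = y + H·x̄ = [-29] + [30] = [1]

z = [1]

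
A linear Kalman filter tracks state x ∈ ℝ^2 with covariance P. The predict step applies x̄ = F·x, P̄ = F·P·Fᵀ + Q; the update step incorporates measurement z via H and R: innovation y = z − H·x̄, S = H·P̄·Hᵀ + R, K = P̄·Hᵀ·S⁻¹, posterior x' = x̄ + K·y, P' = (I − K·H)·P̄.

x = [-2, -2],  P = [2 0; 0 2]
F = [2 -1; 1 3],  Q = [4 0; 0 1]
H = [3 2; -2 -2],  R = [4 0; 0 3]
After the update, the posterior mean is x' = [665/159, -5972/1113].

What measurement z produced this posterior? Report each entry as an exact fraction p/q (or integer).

x̄ = F·x = [-2, -8]
P̄ = F·P·Fᵀ + Q = [14 -2; -2 21]
S = H·P̄·Hᵀ + R = [190 -148; -148 127]
K = P̄·Hᵀ·S⁻¹ = [91/159 76/159; -526/1113 -946/1113]
x' − x̄ = [983/159, 2932/1113] = K·y
y = (KᵀK)⁻¹·Kᵀ·(x' − x̄) = [25, -17]
z = y + H·x̄ = [25, -17] + [-22, 20] = [3, 3]

z = [3, 3]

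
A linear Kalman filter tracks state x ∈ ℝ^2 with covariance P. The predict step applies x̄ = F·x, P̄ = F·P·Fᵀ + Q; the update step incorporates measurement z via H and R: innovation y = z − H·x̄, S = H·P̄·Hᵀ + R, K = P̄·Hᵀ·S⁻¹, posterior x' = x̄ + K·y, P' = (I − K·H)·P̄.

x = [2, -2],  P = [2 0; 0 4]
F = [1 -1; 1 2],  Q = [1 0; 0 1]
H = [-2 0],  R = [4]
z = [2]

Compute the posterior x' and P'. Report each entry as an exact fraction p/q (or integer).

x' = [-3/8, 7/4]
P' = [7/8 -3/4; -3/4 29/2]

x̄ = F·x = [4, -2]
P̄ = F·P·Fᵀ + Q = [7 -6; -6 19]
y = z − H·x̄ = [10]
S = H·P̄·Hᵀ + R = [32]
K = P̄·Hᵀ·S⁻¹ = [-7/16; 3/8]
x' = x̄ + K·y = [-3/8, 7/4]
P' = (I − K·H)·P̄ = [7/8 -3/4; -3/4 29/2]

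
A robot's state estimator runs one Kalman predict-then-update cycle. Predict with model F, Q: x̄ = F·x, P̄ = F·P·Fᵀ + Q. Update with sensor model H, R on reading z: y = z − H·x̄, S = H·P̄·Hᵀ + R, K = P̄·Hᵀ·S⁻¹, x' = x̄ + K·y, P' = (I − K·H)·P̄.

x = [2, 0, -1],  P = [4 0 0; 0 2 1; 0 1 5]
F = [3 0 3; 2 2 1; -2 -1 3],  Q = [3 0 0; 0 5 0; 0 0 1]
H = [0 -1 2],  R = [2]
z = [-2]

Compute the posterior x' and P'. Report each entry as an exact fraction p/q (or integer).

x̄ = F·x = [3, 3, -7]
P̄ = F·P·Fᵀ + Q = [84 45 18; 45 38 0; 18 0 58]
y = z − H·x̄ = [15]
S = H·P̄·Hᵀ + R = [272]
K = P̄·Hᵀ·S⁻¹ = [-9/272; -19/136; 29/68]
x' = x̄ + K·y = [681/272, 123/136, -41/68]
P' = (I − K·H)·P̄ = [22767/272 5949/136 1485/68; 5949/136 2223/68 551/34; 1485/68 551/34 145/17]

x' = [681/272, 123/136, -41/68]
P' = [22767/272 5949/136 1485/68; 5949/136 2223/68 551/34; 1485/68 551/34 145/17]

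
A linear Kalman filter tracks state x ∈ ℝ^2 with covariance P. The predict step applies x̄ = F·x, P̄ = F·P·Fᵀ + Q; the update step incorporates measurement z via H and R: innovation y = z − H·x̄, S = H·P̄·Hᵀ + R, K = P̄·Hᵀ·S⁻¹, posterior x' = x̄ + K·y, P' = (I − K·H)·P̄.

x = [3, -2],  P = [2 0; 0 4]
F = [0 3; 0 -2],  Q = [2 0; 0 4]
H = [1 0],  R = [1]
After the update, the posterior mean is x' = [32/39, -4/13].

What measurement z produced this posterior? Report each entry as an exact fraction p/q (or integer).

z = [1]

x̄ = F·x = [-6, 4]
P̄ = F·P·Fᵀ + Q = [38 -24; -24 20]
S = H·P̄·Hᵀ + R = [39]
K = P̄·Hᵀ·S⁻¹ = [38/39; -8/13]
x' − x̄ = [266/39, -56/13] = K·y
y = (KᵀK)⁻¹·Kᵀ·(x' − x̄) = [7]
z = y + H·x̄ = [7] + [-6] = [1]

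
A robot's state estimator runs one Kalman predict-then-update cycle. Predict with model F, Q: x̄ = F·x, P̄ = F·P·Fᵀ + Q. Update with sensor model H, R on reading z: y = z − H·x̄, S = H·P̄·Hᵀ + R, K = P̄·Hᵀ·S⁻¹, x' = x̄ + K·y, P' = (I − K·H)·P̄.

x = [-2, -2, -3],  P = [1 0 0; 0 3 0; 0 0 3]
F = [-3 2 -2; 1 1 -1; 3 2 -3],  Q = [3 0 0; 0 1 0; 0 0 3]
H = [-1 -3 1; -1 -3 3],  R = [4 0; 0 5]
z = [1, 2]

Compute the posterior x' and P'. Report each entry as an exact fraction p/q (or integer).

x' = [47092/11567, -15932/11567, 6535/11567]
P' = [105948/11567 -20007/11567 16359/11567; -20007/11567 13939/11567 9990/11567; 16359/11567 9990/11567 24753/11567]

x̄ = F·x = [8, -1, -1]
P̄ = F·P·Fᵀ + Q = [36 9 21; 9 8 18; 21 18 51]
y = z − H·x̄ = [7, 10]
S = H·P̄·Hᵀ + R = [67 15; 15 176]
K = P̄·Hᵀ·S⁻¹ = [-7392/11567 630/11567; -2955/11567 1632/11567; -5394/11567 5586/11567]
x' = x̄ + K·y = [47092/11567, -15932/11567, 6535/11567]
P' = (I − K·H)·P̄ = [105948/11567 -20007/11567 16359/11567; -20007/11567 13939/11567 9990/11567; 16359/11567 9990/11567 24753/11567]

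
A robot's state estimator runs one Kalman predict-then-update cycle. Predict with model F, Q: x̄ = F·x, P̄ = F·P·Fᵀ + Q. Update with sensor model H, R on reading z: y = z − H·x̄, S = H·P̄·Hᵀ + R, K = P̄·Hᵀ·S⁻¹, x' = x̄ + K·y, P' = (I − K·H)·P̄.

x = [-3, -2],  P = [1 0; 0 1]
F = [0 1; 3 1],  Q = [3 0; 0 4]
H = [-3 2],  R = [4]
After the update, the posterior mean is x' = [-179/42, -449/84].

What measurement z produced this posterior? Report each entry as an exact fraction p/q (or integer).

z = [3]

x̄ = F·x = [-2, -11]
P̄ = F·P·Fᵀ + Q = [4 1; 1 14]
S = H·P̄·Hᵀ + R = [84]
K = P̄·Hᵀ·S⁻¹ = [-5/42; 25/84]
x' − x̄ = [-95/42, 475/84] = K·y
y = (KᵀK)⁻¹·Kᵀ·(x' − x̄) = [19]
z = y + H·x̄ = [19] + [-16] = [3]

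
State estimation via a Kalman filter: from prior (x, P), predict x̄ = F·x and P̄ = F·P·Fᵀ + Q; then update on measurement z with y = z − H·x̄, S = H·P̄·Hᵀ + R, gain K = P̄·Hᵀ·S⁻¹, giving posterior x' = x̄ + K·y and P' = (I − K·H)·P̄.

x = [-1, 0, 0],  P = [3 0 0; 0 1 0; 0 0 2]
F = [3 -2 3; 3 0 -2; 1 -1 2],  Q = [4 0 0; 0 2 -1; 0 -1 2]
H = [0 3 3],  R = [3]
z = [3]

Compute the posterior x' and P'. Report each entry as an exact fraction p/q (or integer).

x̄ = F·x = [-3, -3, -1]
P̄ = F·P·Fᵀ + Q = [53 15 23; 15 37 0; 23 0 14]
y = z − H·x̄ = [15]
S = H·P̄·Hᵀ + R = [462]
K = P̄·Hᵀ·S⁻¹ = [19/77; 37/154; 1/11]
x' = x̄ + K·y = [54/77, 93/154, 4/11]
P' = (I − K·H)·P̄ = [1915/77 -954/77 139/11; -954/77 1591/154 -111/11; 139/11 -111/11 112/11]

x' = [54/77, 93/154, 4/11]
P' = [1915/77 -954/77 139/11; -954/77 1591/154 -111/11; 139/11 -111/11 112/11]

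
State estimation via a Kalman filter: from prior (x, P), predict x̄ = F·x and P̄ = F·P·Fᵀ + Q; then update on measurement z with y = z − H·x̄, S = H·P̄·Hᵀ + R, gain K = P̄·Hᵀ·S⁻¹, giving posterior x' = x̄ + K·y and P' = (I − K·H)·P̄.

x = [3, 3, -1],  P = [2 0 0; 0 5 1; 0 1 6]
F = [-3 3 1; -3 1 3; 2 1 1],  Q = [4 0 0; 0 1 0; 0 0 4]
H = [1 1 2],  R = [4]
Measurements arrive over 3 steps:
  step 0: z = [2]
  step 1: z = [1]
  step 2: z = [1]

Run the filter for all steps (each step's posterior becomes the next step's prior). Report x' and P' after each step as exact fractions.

step 0: x̄ = F·x = [-1, -9, 8]
step 0: P̄ = F·P·Fᵀ + Q = [79 61 13; 61 84 15; 13 15 25]
step 0: y = z − H·x̄ = [-4]
step 0: S = H·P̄·Hᵀ + R = [501]
step 0: K = P̄·Hᵀ·S⁻¹ = [166/501; 175/501; 26/167]
step 0: x' = x̄ + K·y = [-1165/501, -5209/501, 1232/167]
step 0: P' = (I − K·H)·P̄ = [12023/501 1511/501 -2145/167; 1511/501 11459/501 -2045/167; -2145/167 -2045/167 2147/167]
step 1: x̄ = F·x = [-2812/167, 9374/501, -1281/167]
step 1: P̄ = F·P·Fᵀ + Q = [64795/167 53215/167 -14964/167; 53215/167 248090/501 -28904/167; -14964/167 -28904/167 12010/167]
step 1: y = z − H·x̄ = [7249/501]
step 1: S = H·P̄·Hᵀ + R = [381473/501]
step 1: K = P̄·Hᵀ·S⁻¹ = [264246/381473; 234311/381473; -59544/381473]
step 1: x' = x̄ + K·y = [-2599974/381473, 10527841/381473, -3787695/381473]
step 1: P' = (I − K·H)·P̄ = [8636089/381473 -2026921/381473 -2776092/381473; -2026921/381473 79317349/381473 -38176592/381473; -2776092/381473 -38176592/381473 20357254/381473]
step 2: x̄ = F·x = [35595750/381473, 6964678/381473, 1540198/381473]
step 2: P̄ = F·P·Fᵀ + Q = [637545666/381473 52618846/381473 50481728/381473; 52618846/381473 173710539/381473 -70435146/381473; 50481728/381473 -70435146/381473 40179615/381473]
step 2: y = z − H·x̄ = [-45259351/381473]
step 2: S = H·P̄·Hᵀ + R = [998924577/381473]
step 2: K = P̄·Hᵀ·S⁻¹ = [791127968/998924577; 85459093/998924577; 60405812/998924577]
step 2: x' = x̄ + K·y = [-651340666/998924577, 8098515331/998924577, -3133606342/998924577]
step 2: P' = (I − K·H)·P̄ = [28774180546/998924577 -39443997634/998924577 6917164480/998924577; -39443997634/998924577 435733250098/998924577 -197973708046/998924577; 6917164480/998924577 -197973708046/998924577 95649083407/998924577]

step 0: x' = [-1165/501, -5209/501, 1232/167], P' = [12023/501 1511/501 -2145/167; 1511/501 11459/501 -2045/167; -2145/167 -2045/167 2147/167]
step 1: x' = [-2599974/381473, 10527841/381473, -3787695/381473], P' = [8636089/381473 -2026921/381473 -2776092/381473; -2026921/381473 79317349/381473 -38176592/381473; -2776092/381473 -38176592/381473 20357254/381473]
step 2: x' = [-651340666/998924577, 8098515331/998924577, -3133606342/998924577], P' = [28774180546/998924577 -39443997634/998924577 6917164480/998924577; -39443997634/998924577 435733250098/998924577 -197973708046/998924577; 6917164480/998924577 -197973708046/998924577 95649083407/998924577]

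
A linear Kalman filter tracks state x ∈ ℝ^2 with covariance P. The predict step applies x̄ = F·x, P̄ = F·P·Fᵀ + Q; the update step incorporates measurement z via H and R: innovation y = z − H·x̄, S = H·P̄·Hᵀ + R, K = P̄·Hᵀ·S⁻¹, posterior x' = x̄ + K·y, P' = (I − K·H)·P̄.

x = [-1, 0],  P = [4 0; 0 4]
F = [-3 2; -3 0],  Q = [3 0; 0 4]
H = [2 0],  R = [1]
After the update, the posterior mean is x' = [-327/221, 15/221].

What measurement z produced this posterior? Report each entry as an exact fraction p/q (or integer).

z = [-3]

x̄ = F·x = [3, 3]
P̄ = F·P·Fᵀ + Q = [55 36; 36 40]
S = H·P̄·Hᵀ + R = [221]
K = P̄·Hᵀ·S⁻¹ = [110/221; 72/221]
x' − x̄ = [-990/221, -648/221] = K·y
y = (KᵀK)⁻¹·Kᵀ·(x' − x̄) = [-9]
z = y + H·x̄ = [-9] + [6] = [-3]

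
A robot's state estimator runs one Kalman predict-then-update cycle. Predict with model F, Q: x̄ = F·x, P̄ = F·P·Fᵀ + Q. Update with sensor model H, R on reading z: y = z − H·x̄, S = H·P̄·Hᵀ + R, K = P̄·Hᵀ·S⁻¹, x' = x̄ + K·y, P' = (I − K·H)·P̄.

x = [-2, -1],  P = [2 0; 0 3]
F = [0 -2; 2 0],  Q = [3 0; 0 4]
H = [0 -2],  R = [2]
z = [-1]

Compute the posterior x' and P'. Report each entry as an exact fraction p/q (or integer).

x̄ = F·x = [2, -4]
P̄ = F·P·Fᵀ + Q = [15 0; 0 12]
y = z − H·x̄ = [-9]
S = H·P̄·Hᵀ + R = [50]
K = P̄·Hᵀ·S⁻¹ = [0; -12/25]
x' = x̄ + K·y = [2, 8/25]
P' = (I − K·H)·P̄ = [15 0; 0 12/25]

x' = [2, 8/25]
P' = [15 0; 0 12/25]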